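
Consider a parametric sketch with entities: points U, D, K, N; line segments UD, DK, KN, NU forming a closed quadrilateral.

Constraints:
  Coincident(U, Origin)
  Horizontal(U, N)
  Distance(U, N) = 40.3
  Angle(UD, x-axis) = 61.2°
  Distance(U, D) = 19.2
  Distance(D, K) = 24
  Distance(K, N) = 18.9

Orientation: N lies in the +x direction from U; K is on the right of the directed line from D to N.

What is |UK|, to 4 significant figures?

22.06

U is at the origin; U and N share the same y with |UN| = 40.3 and N in +x, so N = (40.3, 0). UD runs at 61.2° with |UD| = 19.2, so D = (9.250, 16.83). K is determined by |DK| = 24.0 and |KN| = 18.9 together: it lies at the intersection of circle(D, 24.0) and circle(N, 18.9). With |DN| = 35.32, the foot of the radical line on DN is 20.76 from D and the perpendicular offset is √(24.0² − 20.76²) = 12.05. Taking the right-of-DN solution: K = (21.76, -3.658).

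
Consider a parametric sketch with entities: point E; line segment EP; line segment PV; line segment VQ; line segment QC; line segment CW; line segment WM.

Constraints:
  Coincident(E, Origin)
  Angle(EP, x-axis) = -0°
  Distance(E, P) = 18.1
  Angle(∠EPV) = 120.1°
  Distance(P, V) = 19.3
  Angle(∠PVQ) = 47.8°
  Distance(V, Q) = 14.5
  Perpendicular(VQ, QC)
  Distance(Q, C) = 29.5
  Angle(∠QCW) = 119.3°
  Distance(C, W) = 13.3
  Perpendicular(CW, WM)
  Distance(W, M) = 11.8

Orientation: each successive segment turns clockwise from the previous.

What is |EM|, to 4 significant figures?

36.83

E is at the origin; EP runs at -0.0° with length 18.1, so P = (18.10, 0.000). ∠EPV = 120.1° gives PV at -59.90° from the x-axis; with |PV| = 19.3, V = (27.78, -16.70). ∠PVQ = 47.8° gives VQ at 167.9° from the x-axis; with |VQ| = 14.5, Q = (13.60, -13.66). The perpendicularity gives QC at right angles to VQ, so QC runs at 77.90°; with |QC| = 29.5, C = (19.79, 15.19). ∠QCW = 119.3° gives CW at 17.20° from the x-axis; with |CW| = 13.3, W = (32.49, 19.12). CW ⟂ WM, so WM runs at -72.80°; with |WM| = 11.8, M = (35.98, 7.847). Then |EM| = |M − E| = 36.83.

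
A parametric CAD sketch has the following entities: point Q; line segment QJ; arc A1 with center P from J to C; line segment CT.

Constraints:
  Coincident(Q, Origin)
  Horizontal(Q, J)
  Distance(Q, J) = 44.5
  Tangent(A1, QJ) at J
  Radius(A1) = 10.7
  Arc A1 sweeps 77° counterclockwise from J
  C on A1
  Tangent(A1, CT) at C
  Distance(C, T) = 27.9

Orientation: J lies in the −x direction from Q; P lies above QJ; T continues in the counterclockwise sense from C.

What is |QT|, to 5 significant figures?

45.071

On A1, J sits at bearing -90° from P; a 77° counterclockwise sweep puts C at bearing -13°, so C = P + 10.7·(cos -13°, sin -13°) = (-34.074, 8.2930). A1 meets CT tangentially, so PC is at right angles to CT, so CT runs along (−sin -13°, cos -13°); with |CT| = 27.9, T = (-27.798, 35.478). Then |QT| = |T − Q| = 45.071.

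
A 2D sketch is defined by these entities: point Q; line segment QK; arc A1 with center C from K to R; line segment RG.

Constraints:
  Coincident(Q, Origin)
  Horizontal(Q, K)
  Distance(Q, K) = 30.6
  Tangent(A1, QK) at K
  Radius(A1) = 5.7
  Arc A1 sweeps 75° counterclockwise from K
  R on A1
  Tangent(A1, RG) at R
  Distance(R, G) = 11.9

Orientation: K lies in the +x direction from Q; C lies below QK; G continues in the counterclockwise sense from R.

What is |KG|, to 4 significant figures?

17.91

Q is at the origin; QK is horizontal with |QK| = 30.6 and K on the +x side, so K = (30.60, 0.000). A1 meets QK tangentially, so CK is at right angles to QK, so C = K + (0, -5.7) = (30.60, -5.700). On A1, K sits at bearing 90° from C; a 75° counterclockwise sweep puts R at bearing 165°, so R = C + 5.7·(cos 165°, sin 165°) = (25.09, -4.225). The tangent condition forces CR to be normal to RG, so RG runs along (−sin 165°, cos 165°); with |RG| = 11.9, G = (22.01, -15.72). Then |KG| = |G − K| = 17.91.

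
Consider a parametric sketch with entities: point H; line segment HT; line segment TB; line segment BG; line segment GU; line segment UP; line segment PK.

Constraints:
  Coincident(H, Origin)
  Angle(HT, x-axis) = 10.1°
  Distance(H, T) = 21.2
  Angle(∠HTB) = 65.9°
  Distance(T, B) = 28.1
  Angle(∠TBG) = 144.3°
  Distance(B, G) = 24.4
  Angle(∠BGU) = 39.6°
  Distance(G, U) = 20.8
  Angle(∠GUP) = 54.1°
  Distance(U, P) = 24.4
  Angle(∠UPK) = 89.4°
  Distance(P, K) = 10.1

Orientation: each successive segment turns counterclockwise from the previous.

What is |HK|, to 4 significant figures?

44.21

H is at the origin; HT runs at 10.1° with length 21.2, so T = (20.87, 3.718). ∠HTB = 65.9° gives TB at 124.2° from the x-axis; with |TB| = 28.1, B = (5.077, 26.96). ∠TBG = 144.3° gives BG at 159.9° from the x-axis; with |BG| = 24.4, G = (-17.84, 35.34). ∠BGU = 39.6° gives GU at -59.70° from the x-axis; with |GU| = 20.8, U = (-7.343, 17.39). ∠GUP = 54.1° gives UP at 66.20° from the x-axis; with |UP| = 24.4, P = (2.504, 39.71). ∠UPK = 89.4° gives PK at 156.8° from the x-axis; with |PK| = 10.1, K = (-6.780, 43.69). Then |HK| = |K − H| = 44.21.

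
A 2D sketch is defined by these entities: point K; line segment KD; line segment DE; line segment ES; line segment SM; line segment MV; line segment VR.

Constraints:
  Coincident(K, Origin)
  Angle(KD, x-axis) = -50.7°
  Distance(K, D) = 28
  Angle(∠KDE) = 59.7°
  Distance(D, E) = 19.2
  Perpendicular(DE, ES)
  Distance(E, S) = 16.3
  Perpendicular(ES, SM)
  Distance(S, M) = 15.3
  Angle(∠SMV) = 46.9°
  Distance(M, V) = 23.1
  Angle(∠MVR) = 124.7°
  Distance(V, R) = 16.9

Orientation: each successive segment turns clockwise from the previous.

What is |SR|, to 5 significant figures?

22.433

K is at the origin; KD runs at -50.7° with length 28.0, so D = (17.735, -21.668). ∠KDE = 59.7° gives DE at -171.00° from the x-axis; with |DE| = 19.2, E = (-1.2290, -24.671). DE is perpendicular to ES, so ES runs at 99.000°; with |ES| = 16.3, S = (-3.7788, -8.5717). The perpendicularity gives SM at right angles to ES, so SM runs at 9.0000°; with |SM| = 15.3, M = (11.333, -6.1783). ∠SMV = 46.9° gives MV at -124.10° from the x-axis; with |MV| = 23.1, V = (-1.6180, -25.306). ∠MVR = 124.7° gives VR at -179.40° from the x-axis; with |VR| = 16.9, R = (-18.517, -25.483). Then |SR| = |R − S| = 22.433.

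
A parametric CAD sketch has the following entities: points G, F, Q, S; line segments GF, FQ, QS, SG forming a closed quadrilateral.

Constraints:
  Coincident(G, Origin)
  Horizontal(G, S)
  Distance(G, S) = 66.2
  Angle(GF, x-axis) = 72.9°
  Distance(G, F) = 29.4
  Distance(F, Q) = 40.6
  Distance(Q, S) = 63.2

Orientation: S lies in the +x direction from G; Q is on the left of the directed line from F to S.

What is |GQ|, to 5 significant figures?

67.879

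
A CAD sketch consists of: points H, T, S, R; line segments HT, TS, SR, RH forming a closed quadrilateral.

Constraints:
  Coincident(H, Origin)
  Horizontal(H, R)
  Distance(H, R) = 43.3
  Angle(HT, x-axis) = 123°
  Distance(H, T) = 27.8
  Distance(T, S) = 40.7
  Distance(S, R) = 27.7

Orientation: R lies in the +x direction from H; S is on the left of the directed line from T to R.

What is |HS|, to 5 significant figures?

33.184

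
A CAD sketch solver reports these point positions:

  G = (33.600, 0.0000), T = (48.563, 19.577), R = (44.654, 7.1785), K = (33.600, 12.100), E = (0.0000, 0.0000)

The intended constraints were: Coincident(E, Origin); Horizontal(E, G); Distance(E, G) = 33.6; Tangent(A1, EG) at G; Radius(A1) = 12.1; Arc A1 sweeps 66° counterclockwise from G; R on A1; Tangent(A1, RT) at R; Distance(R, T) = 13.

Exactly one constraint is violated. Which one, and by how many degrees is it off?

Tangent(A1, RT) at R — off by 6.50°.

E = (0.00, 0.00) ✓; E.y = 0.00, G.y = 0.00 ✓; |EG| = 33.60 ✓; ∠(KG, GE) = 90.00° ✓; |KG| = 12.10 ✓; bearing(K→R) − bearing(K→G) = 66.00° ✓; |KR| = 12.10 ✓; ∠(KR, RT) = 83.50° ✗; |RT| = 13.00 ✓.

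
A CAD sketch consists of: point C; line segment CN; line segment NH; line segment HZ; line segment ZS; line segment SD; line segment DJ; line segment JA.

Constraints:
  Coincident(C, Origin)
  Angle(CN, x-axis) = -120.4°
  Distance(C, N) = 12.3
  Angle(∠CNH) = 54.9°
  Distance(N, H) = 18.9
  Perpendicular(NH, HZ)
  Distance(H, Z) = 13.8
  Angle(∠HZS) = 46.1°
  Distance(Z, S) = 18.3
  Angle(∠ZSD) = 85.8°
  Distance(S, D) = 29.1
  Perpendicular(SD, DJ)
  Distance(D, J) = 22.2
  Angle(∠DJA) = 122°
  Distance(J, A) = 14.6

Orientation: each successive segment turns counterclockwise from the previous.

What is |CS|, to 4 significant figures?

9.055

C is at the origin; CN runs at -120.4° with length 12.3, so N = (-6.224, -10.61). ∠CNH = 54.9° gives NH at 4.700° from the x-axis; with |NH| = 18.9, H = (12.61, -9.060). NH ⟂ HZ, so HZ runs at 94.70°; with |HZ| = 13.8, Z = (11.48, 4.693). ∠HZS = 46.1° gives ZS at -131.4° from the x-axis; with |ZS| = 18.3, S = (-0.6205, -9.034). Then |CS| = |S − C| = 9.055.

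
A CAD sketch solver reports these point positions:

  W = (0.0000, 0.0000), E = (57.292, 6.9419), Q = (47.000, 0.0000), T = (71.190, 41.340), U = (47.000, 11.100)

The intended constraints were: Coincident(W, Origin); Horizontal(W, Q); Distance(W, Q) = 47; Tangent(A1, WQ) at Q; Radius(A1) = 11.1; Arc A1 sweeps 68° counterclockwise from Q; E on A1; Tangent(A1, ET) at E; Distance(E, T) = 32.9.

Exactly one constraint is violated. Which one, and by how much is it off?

Distance(E, T) = 32.9 — off by 4.20.

W = (0.00, 0.00) ✓; W.y = 0.00, Q.y = 0.00 ✓; |WQ| = 47.00 ✓; ∠(UQ, QW) = 90.00° ✓; |UQ| = 11.10 ✓; bearing(U→E) − bearing(U→Q) = 68.00° ✓; |UE| = 11.10 ✓; ∠(UE, ET) = 90.00° ✓; |ET| = 37.10 ✗.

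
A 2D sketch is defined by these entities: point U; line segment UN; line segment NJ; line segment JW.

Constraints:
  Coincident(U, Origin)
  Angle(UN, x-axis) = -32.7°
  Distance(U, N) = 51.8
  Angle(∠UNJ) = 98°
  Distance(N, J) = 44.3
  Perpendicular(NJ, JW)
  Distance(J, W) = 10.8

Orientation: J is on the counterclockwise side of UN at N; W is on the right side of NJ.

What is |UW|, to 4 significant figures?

80.68

U is at the origin; UN runs at -32.7° with length 51.8, so N = 51.8·(cos -32.7°, sin -32.7°) = (43.59, -27.98). ∠UNJ = 98.0°, so NJ runs at -32.7° + (180° − 98.0°) = 49.30° from the x-axis; with |NJ| = 44.3, J = N + 44.3·(cos 49.30°, sin 49.30°) = (72.48, 5.601). NJ is perpendicular to JW; with |JW| = 10.8 on the right of NJ, W = J + 10.8·(0.7581, -0.6521) = (80.67, -1.442). Then |UW| = |W − U| = 80.68.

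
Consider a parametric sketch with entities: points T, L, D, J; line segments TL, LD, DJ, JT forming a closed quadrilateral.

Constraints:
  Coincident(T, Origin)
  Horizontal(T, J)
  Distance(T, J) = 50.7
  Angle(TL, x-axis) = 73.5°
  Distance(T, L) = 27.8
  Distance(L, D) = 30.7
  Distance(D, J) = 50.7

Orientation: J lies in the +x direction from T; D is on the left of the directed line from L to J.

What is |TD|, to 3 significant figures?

56.2

T is at the origin; TJ is horizontal with |TJ| = 50.7 and J in +x, so J = (50.7, 0). TL runs at 73.5° with |TL| = 27.8, so L = (7.90, 26.7). D is determined by |LD| = 30.7 and |DJ| = 50.7 together: it lies at the intersection of circle(L, 30.7) and circle(J, 50.7). With |LJ| = 50.4, the foot of the radical line on LJ is 9.07 from L and the perpendicular offset is √(30.7² − 9.07²) = 29.3. Taking the left-of-LJ solution: D = (31.1, 46.8).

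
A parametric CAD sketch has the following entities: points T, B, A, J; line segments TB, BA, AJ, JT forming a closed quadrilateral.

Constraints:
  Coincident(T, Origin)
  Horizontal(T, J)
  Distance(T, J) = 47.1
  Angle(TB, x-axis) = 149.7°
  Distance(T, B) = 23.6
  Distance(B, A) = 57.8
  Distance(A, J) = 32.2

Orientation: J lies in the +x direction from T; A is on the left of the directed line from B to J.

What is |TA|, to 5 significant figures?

45.605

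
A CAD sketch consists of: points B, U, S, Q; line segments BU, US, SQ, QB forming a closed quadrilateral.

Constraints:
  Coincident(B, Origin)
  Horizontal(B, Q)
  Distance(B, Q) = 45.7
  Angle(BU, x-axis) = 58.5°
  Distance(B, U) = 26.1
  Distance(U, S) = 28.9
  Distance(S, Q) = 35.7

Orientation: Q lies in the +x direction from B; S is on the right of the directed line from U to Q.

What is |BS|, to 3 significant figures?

12.4

Checks: |US| = 28.90 ✓; |SQ| = 35.70 ✓.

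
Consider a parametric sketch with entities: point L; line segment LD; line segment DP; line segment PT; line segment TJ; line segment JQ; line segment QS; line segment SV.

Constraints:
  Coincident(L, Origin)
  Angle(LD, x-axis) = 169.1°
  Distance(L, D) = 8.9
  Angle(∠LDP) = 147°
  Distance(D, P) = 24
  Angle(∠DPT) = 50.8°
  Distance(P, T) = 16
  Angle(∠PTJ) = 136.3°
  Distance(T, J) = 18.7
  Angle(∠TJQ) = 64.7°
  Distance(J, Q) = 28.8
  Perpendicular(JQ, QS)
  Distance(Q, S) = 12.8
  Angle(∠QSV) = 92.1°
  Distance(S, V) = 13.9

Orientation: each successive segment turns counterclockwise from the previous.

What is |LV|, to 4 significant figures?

20.10

L is at the origin; LD runs at 169.1° with length 8.9, so D = (-8.739, 1.683). ∠LDP = 147.0° gives DP at -157.9° from the x-axis; with |DP| = 24.0, P = (-30.98, -7.346). ∠DPT = 50.8° gives PT at -28.70° from the x-axis; with |PT| = 16.0, T = (-16.94, -15.03). ∠PTJ = 136.3° gives TJ at 15.00° from the x-axis; with |TJ| = 18.7, J = (1.121, -10.19). ∠TJQ = 64.7° gives JQ at 130.3° from the x-axis; with |JQ| = 28.8, Q = (-17.51, 11.77). JQ ⟂ QS, so QS runs at -139.7°; with |QS| = 12.8, S = (-27.27, 3.496). ∠QSV = 92.1° gives SV at -51.80° from the x-axis; with |SV| = 13.9, V = (-18.67, -7.428). Then |LV| = |V − L| = 20.10.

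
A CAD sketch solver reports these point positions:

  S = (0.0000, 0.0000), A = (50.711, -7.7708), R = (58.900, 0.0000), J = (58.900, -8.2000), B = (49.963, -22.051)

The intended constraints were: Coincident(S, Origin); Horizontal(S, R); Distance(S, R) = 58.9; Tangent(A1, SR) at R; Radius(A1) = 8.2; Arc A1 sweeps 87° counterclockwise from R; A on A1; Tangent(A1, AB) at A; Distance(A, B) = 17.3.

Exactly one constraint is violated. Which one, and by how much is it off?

Distance(A, B) = 17.3 — off by 3.00.

S = (0.00, 0.00) ✓; S.y = 0.00, R.y = 0.00 ✓; |SR| = 58.90 ✓; ∠(JR, RS) = 90.00° ✓; |JR| = 8.200 ✓; bearing(J→A) − bearing(J→R) = 87.00° ✓; |JA| = 8.200 ✓; ∠(JA, AB) = 90.00° ✓; |AB| = 14.30 ✗.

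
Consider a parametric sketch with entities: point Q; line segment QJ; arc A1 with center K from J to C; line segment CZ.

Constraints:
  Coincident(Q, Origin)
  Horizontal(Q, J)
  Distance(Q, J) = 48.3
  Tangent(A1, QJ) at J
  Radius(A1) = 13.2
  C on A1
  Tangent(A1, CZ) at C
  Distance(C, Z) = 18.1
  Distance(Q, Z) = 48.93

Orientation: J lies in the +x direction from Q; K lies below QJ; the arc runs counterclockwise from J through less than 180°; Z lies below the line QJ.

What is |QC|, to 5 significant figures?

37.957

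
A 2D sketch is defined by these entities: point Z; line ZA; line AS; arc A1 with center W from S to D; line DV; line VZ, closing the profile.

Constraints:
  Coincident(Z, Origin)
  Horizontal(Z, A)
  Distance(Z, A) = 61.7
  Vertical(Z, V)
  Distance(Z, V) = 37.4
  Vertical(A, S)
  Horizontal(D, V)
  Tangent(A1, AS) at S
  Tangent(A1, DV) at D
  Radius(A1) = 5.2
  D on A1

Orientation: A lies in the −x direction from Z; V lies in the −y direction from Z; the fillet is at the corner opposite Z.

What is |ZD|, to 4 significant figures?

67.76

Z is at the origin; Z and A share the same y with |ZA| = 61.7 and A on the −x side, so A = (-61.70, 0.000). ZV is vertical with |ZV| = 37.4 and V on the −y side, so V = (0.000, -37.40). The virtual corner opposite Z is at (-61.70, -37.40). Since A1 is tangent to AS there, WS ⟂ AS and tangency of A1 to DV means the radius WD is perpendicular to DV, with radius 5.2, so the center W sits 5.2 in from both sides at W = (-56.50, -32.20). That places the tangent points at S = (-61.70, -32.20) on AS and D = (-56.50, -37.40) on DV. Then |ZD| = |D − Z| = 67.76.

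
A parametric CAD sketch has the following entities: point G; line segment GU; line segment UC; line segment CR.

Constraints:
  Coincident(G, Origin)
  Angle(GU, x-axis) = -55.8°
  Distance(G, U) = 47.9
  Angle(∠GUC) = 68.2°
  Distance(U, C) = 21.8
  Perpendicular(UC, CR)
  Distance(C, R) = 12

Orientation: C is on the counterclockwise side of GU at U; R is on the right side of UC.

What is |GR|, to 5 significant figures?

56.617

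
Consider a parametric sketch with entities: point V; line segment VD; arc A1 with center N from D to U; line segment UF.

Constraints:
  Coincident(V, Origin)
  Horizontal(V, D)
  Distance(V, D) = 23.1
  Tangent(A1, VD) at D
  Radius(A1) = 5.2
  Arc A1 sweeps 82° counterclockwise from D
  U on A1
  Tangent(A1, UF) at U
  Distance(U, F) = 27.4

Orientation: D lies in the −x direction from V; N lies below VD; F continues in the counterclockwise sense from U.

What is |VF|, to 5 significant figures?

45.024

On A1, D sits at bearing 90° from N; an 82° counterclockwise sweep puts U at bearing 172°, so U = N + 5.2·(cos 172°, sin 172°) = (-28.249, -4.4763). The tangent condition forces NU to be normal to UF, so UF runs along (−sin 172°, cos 172°); with |UF| = 27.4, F = (-32.063, -31.610). Then |VF| = |F − V| = 45.024.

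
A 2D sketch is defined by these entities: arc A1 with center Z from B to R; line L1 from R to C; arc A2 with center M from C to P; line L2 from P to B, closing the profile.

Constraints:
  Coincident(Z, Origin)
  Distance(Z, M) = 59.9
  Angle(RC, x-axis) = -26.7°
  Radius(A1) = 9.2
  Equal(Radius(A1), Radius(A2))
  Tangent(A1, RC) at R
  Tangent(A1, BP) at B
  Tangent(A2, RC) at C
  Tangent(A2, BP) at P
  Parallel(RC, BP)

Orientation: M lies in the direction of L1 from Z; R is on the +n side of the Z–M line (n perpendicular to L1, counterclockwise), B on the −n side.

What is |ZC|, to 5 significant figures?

60.602

The slot axis is L1's direction at -26.7°, so u = (cos -26.7°, sin -26.7°) = (0.89337, -0.44932) and n = (−sin -26.7°, cos -26.7°) = (0.44932, 0.89337). Z is at the origin and M lies 59.9 along u from Z, so M = 59.9·u = (53.513, -26.914). Tangency of A1 to both parallel lines with radius 9.2 puts R and B at Z ± 9.2·n: R = (4.1337, 8.2190), B = (-4.1337, -8.2190). Equal radii place C and P the same way about M: C = M + 9.2·n = (57.647, -18.695), P = M − 9.2·n = (49.379, -35.133). Then |ZC| = |C − Z| = 60.602.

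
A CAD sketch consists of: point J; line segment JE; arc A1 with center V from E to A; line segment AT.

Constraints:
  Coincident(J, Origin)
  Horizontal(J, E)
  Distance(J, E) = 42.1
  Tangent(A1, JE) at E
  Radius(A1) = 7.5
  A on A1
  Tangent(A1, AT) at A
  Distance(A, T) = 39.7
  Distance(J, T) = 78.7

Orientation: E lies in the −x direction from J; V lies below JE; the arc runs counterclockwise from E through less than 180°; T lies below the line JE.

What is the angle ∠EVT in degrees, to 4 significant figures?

137.8°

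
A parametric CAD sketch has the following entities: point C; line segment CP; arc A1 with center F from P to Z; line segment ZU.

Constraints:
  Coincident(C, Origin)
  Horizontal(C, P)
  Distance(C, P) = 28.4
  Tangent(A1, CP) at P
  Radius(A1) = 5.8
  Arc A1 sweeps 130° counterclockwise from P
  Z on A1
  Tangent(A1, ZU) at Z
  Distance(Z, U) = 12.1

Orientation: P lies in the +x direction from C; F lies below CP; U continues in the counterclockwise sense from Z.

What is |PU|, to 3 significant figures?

19.1

C is at the origin; C and P share the same y with |CP| = 28.4 and P on the +x side, so P = (28.4, 0.00). Since A1 is tangent to CP there, FP ⟂ CP, so F = P + (0, -5.8) = (28.4, -5.80). On A1, P sits at bearing 90° from F; a 130° counterclockwise sweep puts Z at bearing 220°, so Z = F + 5.8·(cos 220°, sin 220°) = (24.0, -9.53). Since A1 is tangent to ZU there, FZ ⟂ ZU, so ZU runs along (−sin 220°, cos 220°); with |ZU| = 12.1, U = (31.7, -18.8). Then |PU| = |U − P| = 19.1.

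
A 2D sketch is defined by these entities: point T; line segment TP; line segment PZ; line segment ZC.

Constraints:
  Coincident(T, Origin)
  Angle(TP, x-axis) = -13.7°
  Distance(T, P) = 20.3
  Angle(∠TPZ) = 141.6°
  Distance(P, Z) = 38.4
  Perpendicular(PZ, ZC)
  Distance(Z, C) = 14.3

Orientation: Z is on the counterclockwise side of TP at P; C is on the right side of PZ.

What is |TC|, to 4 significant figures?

60.61

T is at the origin; TP runs at -13.7° with length 20.3, so P = 20.3·(cos -13.7°, sin -13.7°) = (19.72, -4.808). ∠TPZ = 141.6°, so PZ runs at -13.7° + (180° − 141.6°) = 24.70° from the x-axis; with |PZ| = 38.4, Z = P + 38.4·(cos 24.70°, sin 24.70°) = (54.61, 11.24). PZ is perpendicular to ZC; with |ZC| = 14.3 on the right of PZ, C = Z + 14.3·(0.4179, -0.9085) = (60.58, -1.753). Then |TC| = |C − T| = 60.61.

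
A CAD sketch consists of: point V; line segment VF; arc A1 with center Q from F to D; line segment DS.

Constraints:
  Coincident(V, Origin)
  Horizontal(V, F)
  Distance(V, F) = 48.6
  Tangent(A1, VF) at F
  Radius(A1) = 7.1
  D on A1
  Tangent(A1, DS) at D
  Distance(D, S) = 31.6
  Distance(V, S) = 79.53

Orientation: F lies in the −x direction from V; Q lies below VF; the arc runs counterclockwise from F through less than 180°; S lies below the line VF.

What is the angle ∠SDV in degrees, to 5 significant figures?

135.58°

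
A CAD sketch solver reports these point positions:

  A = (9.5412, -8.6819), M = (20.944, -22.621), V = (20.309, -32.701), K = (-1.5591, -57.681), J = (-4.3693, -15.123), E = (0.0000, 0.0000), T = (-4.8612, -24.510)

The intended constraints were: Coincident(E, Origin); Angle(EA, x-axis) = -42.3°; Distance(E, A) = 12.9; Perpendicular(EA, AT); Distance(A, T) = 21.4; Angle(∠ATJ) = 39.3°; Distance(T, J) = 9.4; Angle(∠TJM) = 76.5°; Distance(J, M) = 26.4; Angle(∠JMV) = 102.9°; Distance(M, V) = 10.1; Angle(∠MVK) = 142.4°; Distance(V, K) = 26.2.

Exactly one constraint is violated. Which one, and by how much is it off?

Distance(V, K) = 26.2 — off by 7.00.

E = (0.00, 0.00) ✓; EA at -42.30° ✓; |EA| = 12.90 ✓; ∠(EA, AT) = 90.00° ✓; |AT| = 21.40 ✓; ∠ATJ = 39.30° ✓; |TJ| = 9.400 ✓; ∠TJM = 76.50° ✓; |JM| = 26.40 ✓; ∠JMV = 102.9° ✓; |MV| = 10.10 ✓; ∠MVK = 142.4° ✓; |VK| = 33.20 ✗.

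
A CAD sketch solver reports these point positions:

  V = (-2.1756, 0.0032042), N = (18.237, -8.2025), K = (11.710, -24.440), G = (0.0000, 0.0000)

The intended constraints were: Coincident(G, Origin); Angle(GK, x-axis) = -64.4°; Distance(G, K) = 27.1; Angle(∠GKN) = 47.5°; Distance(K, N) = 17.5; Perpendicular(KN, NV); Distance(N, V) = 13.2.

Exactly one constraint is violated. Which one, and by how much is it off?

Distance(N, V) = 13.2 — off by 8.80.

G = (0.00, 0.00) ✓; GK at -64.40° ✓; |GK| = 27.10 ✓; ∠GKN = 47.50° ✓; |KN| = 17.50 ✓; ∠(KN, NV) = 90.00° ✓; |NV| = 22.00 ✗.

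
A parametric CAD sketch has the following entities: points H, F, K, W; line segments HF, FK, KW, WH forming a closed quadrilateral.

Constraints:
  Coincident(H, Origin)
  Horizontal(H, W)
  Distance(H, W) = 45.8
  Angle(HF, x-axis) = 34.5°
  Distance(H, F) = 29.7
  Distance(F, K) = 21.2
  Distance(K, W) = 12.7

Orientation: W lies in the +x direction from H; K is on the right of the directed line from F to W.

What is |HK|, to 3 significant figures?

33.4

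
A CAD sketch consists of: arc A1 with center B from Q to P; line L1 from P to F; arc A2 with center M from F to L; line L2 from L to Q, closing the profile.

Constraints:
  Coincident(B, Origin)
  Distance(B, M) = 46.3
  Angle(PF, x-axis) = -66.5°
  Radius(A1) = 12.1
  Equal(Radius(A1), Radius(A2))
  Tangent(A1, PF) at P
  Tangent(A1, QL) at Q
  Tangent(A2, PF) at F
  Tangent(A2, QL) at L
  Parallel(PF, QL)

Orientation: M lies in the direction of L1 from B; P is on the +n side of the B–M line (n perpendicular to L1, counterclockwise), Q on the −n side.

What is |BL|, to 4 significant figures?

47.85

The slot axis is L1's direction at -66.5°, so u = (cos -66.5°, sin -66.5°) = (0.3987, -0.9171) and n = (−sin -66.5°, cos -66.5°) = (0.9171, 0.3987). B is at the origin and M lies 46.3 along u from B, so M = 46.3·u = (18.46, -42.46). Tangency of A1 to both parallel lines with radius 12.1 puts P and Q at B ± 12.1·n: P = (11.10, 4.825), Q = (-11.10, -4.825). Equal radii place F and L the same way about M: F = M + 12.1·n = (29.56, -37.64), L = M − 12.1·n = (7.366, -47.28). Then |BL| = |L − B| = 47.85.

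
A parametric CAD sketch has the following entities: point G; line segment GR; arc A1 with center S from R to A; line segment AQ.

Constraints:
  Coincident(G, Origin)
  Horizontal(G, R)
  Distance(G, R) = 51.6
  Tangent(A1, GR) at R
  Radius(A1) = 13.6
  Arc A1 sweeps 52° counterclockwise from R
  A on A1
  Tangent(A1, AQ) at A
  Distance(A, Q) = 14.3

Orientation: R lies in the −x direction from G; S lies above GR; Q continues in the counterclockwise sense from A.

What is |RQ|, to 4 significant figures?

25.56

G is at the origin; G and R share the same y with |GR| = 51.6 and R on the −x side, so R = (-51.60, 0.000). The tangent condition forces SR to be normal to GR, so S = R + (0, 13.6) = (-51.60, 13.60). On A1, R sits at bearing -90° from S; a 52° counterclockwise sweep puts A at bearing -38°, so A = S + 13.6·(cos -38°, sin -38°) = (-40.88, 5.227). A1 meets AQ tangentially, so SA is at right angles to AQ, so AQ runs along (−sin -38°, cos -38°); with |AQ| = 14.3, Q = (-32.08, 16.50). Then |RQ| = |Q − R| = 25.56.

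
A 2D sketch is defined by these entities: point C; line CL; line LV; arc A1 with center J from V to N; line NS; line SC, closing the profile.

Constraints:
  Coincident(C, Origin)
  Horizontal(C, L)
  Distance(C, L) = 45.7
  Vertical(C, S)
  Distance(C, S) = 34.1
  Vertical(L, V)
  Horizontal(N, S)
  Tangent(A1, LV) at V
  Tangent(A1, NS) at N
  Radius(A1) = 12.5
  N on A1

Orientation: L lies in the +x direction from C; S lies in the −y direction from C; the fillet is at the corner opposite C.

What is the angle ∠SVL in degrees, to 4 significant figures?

105.3°

C is at the origin; CL is horizontal with |CL| = 45.7 and L on the +x side, so L = (45.70, 0.000). C and S share the same x with |CS| = 34.1 and S on the −y side, so S = (0.000, -34.10). The virtual corner opposite C is at (45.70, -34.10). The tangent condition forces JV to be normal to LV and tangency of A1 to NS means the radius JN is perpendicular to NS, with radius 12.5, so the center J sits 12.5 in from both sides at J = (33.20, -21.60). That places the tangent points at V = (45.70, -21.60) on LV and N = (33.20, -34.10) on NS. Then cos ∠SVL = VS·VL / (|VS||VL|), giving 105.3°.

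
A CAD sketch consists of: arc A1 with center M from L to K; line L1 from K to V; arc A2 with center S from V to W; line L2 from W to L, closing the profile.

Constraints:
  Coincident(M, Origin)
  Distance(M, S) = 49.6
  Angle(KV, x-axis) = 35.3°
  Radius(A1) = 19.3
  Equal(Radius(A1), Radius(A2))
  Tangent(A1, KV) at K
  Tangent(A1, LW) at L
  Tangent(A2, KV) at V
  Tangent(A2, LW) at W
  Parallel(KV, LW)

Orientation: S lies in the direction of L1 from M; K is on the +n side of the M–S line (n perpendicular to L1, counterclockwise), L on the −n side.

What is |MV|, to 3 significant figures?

53.2

The slot axis is L1's direction at 35.3°, so u = (cos 35.3°, sin 35.3°) = (0.816, 0.578) and n = (−sin 35.3°, cos 35.3°) = (-0.578, 0.816). M is at the origin and S lies 49.6 along u from M, so S = 49.6·u = (40.5, 28.7). Tangency of A1 to both parallel lines with radius 19.3 puts K and L at M ± 19.3·n: K = (-11.2, 15.8), L = (11.2, -15.8). Equal radii place V and W the same way about S: V = S + 19.3·n = (29.3, 44.4), W = S − 19.3·n = (51.6, 12.9). Then |MV| = |V − M| = 53.2.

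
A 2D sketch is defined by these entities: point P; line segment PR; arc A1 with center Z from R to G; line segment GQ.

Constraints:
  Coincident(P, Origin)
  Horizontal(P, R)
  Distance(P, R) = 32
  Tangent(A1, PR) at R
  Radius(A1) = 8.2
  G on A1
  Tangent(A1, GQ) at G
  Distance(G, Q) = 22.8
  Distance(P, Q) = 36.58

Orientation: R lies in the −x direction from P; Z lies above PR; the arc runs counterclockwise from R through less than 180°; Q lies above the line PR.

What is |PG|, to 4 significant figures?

24.93

P is at the origin; PR is horizontal with |PR| = 32.0 and R on the −x side, so R = (-32.00, 0.000). A1 meets PR tangentially, so ZR is at right angles to PR, so Z = R + (0, 8.2) = (-32.00, 8.200). Since ZG ⟂ GQ (tangency), |ZQ| = √(8.2² + 22.8²) = 24.23 regardless of where G sits on A1. So Q lies on both circle(P, 36.58) and circle(Z, 24.23); the above-PR intersection is Q = (-21.13, 29.86). G is the foot of the tangent from Q: G = (-23.86, 7.220).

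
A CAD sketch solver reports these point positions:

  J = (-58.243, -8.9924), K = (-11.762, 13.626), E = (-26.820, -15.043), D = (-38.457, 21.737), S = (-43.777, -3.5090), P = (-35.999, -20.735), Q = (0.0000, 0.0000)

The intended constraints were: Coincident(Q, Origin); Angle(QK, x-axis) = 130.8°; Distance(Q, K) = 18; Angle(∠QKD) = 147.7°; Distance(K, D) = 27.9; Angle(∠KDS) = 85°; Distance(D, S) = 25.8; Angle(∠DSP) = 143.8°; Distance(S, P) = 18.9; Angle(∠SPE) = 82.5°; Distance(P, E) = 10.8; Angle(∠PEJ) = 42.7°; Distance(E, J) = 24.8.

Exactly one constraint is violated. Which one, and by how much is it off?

Distance(E, J) = 24.8 — off by 7.20.

Q = (0.00, 0.00) ✓; QK at 130.8° ✓; |QK| = 18.00 ✓; ∠QKD = 147.7° ✓; |KD| = 27.90 ✓; ∠KDS = 85.00° ✓; |DS| = 25.80 ✓; ∠DSP = 143.8° ✓; |SP| = 18.90 ✓; ∠SPE = 82.50° ✓; |PE| = 10.80 ✓; ∠PEJ = 42.70° ✓; |EJ| = 32.00 ✗.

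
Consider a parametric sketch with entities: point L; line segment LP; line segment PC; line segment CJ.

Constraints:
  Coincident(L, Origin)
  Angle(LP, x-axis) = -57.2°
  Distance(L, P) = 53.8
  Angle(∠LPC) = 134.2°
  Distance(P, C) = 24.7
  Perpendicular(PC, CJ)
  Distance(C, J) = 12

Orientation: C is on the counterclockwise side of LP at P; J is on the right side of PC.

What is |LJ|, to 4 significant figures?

80.17

L is at the origin; LP runs at -57.2° with length 53.8, so P = 53.8·(cos -57.2°, sin -57.2°) = (29.14, -45.22). ∠LPC = 134.2°, so PC runs at -57.2° + (180° − 134.2°) = -11.40° from the x-axis; with |PC| = 24.7, C = P + 24.7·(cos -11.40°, sin -11.40°) = (53.36, -50.10). PC ⟂ CJ; with |CJ| = 12.0 on the right of PC, J = C + 12.0·(-0.1977, -0.9803) = (50.98, -61.87). Then |LJ| = |J − L| = 80.17.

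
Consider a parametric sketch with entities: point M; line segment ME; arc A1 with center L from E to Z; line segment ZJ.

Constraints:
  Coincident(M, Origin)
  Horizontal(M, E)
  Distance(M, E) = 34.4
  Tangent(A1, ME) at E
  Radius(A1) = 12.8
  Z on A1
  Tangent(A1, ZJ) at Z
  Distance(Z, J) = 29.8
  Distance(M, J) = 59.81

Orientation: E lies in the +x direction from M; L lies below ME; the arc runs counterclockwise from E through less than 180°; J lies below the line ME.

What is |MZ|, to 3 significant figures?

30.7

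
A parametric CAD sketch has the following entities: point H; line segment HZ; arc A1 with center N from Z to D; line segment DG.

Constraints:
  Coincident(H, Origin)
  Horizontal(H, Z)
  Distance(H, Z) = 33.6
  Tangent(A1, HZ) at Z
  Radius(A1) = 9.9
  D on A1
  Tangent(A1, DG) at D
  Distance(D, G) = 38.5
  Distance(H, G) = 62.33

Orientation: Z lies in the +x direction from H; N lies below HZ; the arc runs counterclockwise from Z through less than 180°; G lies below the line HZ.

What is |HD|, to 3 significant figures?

27.8

H is at the origin; H and Z share the same y with |HZ| = 33.6 and Z on the +x side, so Z = (33.6, 0.00). A1 meets HZ tangentially, so NZ is at right angles to HZ, so N = Z + (0, -9.9) = (33.6, -9.90). Since ND ⟂ DG (tangency), |NG| = √(9.9² + 38.5²) = 39.8 regardless of where D sits on A1. So G lies on both circle(H, 62.33) and circle(N, 39.8); the below-HZ intersection is G = (38.0, -49.4). D is the foot of the tangent from G: D = (24.3, -13.4).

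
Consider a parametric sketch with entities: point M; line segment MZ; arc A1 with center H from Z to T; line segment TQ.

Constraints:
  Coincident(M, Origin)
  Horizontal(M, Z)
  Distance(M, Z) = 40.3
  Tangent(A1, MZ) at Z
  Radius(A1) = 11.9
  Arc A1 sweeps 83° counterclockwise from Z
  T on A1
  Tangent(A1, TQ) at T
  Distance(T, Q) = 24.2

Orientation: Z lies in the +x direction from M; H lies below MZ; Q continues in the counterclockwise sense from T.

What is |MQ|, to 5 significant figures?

42.900

M is at the origin; MZ is horizontal with |MZ| = 40.3 and Z on the +x side, so Z = (40.300, 0.0000). Tangency of A1 to MZ means the radius HZ is perpendicular to MZ, so H = Z + (0, -11.9) = (40.300, -11.900). On A1, Z sits at bearing 90° from H; an 83° counterclockwise sweep puts T at bearing 173°, so T = H + 11.9·(cos 173°, sin 173°) = (28.489, -10.450). The tangent condition forces HT to be normal to TQ, so TQ runs along (−sin 173°, cos 173°); with |TQ| = 24.2, Q = (25.539, -34.469). Then |MQ| = |Q − M| = 42.900.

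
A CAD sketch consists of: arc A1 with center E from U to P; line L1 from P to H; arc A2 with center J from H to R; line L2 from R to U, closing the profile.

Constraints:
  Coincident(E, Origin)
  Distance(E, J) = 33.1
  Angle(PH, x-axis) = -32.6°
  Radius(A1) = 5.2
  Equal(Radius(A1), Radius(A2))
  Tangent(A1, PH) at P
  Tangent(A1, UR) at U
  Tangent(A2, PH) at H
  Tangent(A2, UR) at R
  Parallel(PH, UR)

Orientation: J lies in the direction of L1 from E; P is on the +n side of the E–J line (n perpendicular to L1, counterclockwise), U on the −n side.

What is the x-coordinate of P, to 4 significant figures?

2.802

The slot axis is L1's direction at -32.6°, so u = (cos -32.6°, sin -32.6°) = (0.8425, -0.5388) and n = (−sin -32.6°, cos -32.6°) = (0.5388, 0.8425). E is at the origin and J lies 33.1 along u from E, so J = 33.1·u = (27.89, -17.83). Tangency of A1 to both parallel lines with radius 5.2 puts P and U at E ± 5.2·n: P = (2.802, 4.381), U = (-2.802, -4.381). So P.x = 2.802.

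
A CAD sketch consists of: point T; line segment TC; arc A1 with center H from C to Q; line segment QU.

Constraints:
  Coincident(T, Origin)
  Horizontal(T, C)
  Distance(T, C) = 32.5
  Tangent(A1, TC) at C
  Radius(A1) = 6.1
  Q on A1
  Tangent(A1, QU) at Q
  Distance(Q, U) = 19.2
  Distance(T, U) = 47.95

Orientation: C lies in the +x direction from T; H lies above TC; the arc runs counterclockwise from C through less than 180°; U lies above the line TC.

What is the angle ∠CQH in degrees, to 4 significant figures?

49.32°

Checks: |HQ| = 6.100 ✓; ∠(HQ, QU) = 90.00° ✓; |QU| = 19.20 ✓; |TU| = 47.95 ✓.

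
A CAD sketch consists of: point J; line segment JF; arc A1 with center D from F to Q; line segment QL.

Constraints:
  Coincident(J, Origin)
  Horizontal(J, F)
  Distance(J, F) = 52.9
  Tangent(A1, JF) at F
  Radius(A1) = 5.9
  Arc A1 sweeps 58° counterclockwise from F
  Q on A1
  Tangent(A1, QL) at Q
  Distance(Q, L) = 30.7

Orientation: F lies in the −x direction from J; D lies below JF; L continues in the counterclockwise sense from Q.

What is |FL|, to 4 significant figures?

35.81

On A1, F sits at bearing 90° from D; a 58° counterclockwise sweep puts Q at bearing 148°, so Q = D + 5.9·(cos 148°, sin 148°) = (-57.90, -2.773). The tangent condition forces DQ to be normal to QL, so QL runs along (−sin 148°, cos 148°); with |QL| = 30.7, L = (-74.17, -28.81). Then |FL| = |L − F| = 35.81.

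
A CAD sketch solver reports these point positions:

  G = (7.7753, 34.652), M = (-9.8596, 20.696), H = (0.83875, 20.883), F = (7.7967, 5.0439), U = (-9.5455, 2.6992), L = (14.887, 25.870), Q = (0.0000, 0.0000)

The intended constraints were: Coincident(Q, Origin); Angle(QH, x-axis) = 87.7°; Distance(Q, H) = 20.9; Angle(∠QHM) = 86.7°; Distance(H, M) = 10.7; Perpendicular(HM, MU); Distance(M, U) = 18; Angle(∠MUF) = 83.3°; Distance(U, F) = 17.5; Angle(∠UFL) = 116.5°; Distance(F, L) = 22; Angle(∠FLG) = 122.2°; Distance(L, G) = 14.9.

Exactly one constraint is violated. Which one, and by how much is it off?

Distance(L, G) = 14.9 — off by 3.60.

Q = (0.00, 0.00) ✓; QH at 87.70° ✓; |QH| = 20.90 ✓; ∠QHM = 86.70° ✓; |HM| = 10.70 ✓; ∠(HM, MU) = 90.00° ✓; |MU| = 18.00 ✓; ∠MUF = 83.30° ✓; |UF| = 17.50 ✓; ∠UFL = 116.5° ✓; |FL| = 22.00 ✓; ∠FLG = 122.2° ✓; |LG| = 11.30 ✗.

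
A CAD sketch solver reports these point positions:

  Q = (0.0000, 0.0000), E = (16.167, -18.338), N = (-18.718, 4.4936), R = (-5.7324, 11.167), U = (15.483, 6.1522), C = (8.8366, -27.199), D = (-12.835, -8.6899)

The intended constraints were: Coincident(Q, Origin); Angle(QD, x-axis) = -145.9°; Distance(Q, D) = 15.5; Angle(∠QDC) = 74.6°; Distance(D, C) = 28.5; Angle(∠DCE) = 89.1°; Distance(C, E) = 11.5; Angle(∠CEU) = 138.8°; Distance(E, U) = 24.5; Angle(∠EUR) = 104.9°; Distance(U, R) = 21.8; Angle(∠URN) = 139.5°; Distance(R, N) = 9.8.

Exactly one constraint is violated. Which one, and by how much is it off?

Distance(R, N) = 9.8 — off by 4.80.

Q = (0.00, 0.00) ✓; QD at -145.9° ✓; |QD| = 15.50 ✓; ∠QDC = 74.60° ✓; |DC| = 28.50 ✓; ∠DCE = 89.10° ✓; |CE| = 11.50 ✓; ∠CEU = 138.8° ✓; |EU| = 24.50 ✓; ∠EUR = 104.9° ✓; |UR| = 21.80 ✓; ∠URN = 139.5° ✓; |RN| = 14.60 ✗.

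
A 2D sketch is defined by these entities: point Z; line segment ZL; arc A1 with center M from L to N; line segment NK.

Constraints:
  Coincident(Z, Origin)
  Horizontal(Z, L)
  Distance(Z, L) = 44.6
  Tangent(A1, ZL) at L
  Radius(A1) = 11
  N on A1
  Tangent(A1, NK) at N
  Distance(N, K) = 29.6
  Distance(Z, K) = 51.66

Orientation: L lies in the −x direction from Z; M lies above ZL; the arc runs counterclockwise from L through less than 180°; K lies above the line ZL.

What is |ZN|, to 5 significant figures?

35.235

Z is at the origin; ZL is horizontal with |ZL| = 44.6 and L on the −x side, so L = (-44.600, 0.0000). A1 meets ZL tangentially, so ML is at right angles to ZL, so M = L + (0, 11) = (-44.600, 11.000). Since MN ⟂ NK (tangency), |MK| = √(11.0² + 29.6²) = 31.578 regardless of where N sits on A1. So K lies on both circle(Z, 51.66) and circle(M, 31.578); the above-ZL intersection is K = (-32.491, 40.164). N is the foot of the tangent from K: N = (-33.608, 10.585).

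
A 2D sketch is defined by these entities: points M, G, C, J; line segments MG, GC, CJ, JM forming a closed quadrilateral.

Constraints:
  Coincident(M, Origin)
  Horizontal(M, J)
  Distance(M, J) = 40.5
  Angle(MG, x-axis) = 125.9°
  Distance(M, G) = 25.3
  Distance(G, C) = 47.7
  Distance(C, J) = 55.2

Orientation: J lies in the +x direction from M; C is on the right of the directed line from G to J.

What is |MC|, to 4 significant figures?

27.81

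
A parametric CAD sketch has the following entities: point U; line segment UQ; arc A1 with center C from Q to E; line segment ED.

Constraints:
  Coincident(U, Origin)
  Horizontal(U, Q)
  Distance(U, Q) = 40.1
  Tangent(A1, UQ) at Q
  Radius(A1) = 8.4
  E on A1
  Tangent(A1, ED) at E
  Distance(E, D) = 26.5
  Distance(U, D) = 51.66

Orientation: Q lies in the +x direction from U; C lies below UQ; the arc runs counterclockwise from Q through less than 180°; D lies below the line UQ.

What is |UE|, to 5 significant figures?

33.404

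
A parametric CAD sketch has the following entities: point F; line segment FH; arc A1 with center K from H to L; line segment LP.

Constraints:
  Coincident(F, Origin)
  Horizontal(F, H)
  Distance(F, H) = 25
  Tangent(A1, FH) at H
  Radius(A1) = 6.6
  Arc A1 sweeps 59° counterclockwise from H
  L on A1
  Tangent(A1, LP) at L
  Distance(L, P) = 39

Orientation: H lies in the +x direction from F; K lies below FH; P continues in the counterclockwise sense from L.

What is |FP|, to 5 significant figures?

36.638

F is at the origin; F and H share the same y with |FH| = 25.0 and H on the +x side, so H = (25.000, 0.0000). A1 meets FH tangentially, so KH is at right angles to FH, so K = H + (0, -6.6) = (25.000, -6.6000). On A1, H sits at bearing 90° from K; a 59° counterclockwise sweep puts L at bearing 149°, so L = K + 6.6·(cos 149°, sin 149°) = (19.343, -3.2007). The tangent condition forces KL to be normal to LP, so LP runs along (−sin 149°, cos 149°); with |LP| = 39.0, P = (-0.74379, -36.630). Then |FP| = |P − F| = 36.638.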